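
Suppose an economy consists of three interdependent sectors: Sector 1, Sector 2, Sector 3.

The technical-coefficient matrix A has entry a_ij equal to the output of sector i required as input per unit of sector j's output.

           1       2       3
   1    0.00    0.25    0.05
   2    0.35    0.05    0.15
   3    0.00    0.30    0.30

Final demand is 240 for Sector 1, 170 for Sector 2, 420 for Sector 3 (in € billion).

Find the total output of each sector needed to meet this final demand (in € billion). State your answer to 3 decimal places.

x_1 = 391.689, x_2 = 448.329, x_3 = 792.141

I − A =
  [   1.00    -0.25    -0.05]
  [  -0.35     0.95    -0.15]
  [   0.00    -0.30     0.70]
Cofactors of I−A, C_ij = (−1)^(i+j)·(minor ij) (rows/columns in the sector order above):
  C_11 = (0.95)(0.70) − (-0.15)(-0.30) = 0.6200
  C_12 = −[(-0.35)(0.70) − (-0.15)(0.00)] = 0.2450
  C_13 = (-0.35)(-0.30) − (0.95)(0.00) = 0.1050
  C_21 = −[(-0.25)(0.70) − (-0.05)(-0.30)] = 0.1900
  C_22 = (1.00)(0.70) − (-0.05)(0.00) = 0.7000
  C_23 = −[(1.00)(-0.30) − (-0.25)(0.00)] = 0.3000
  C_31 = (-0.25)(-0.15) − (-0.05)(0.95) = 0.0850
  C_32 = −[(1.00)(-0.15) − (-0.05)(-0.35)] = 0.1675
  C_33 = (1.00)(0.95) − (-0.25)(-0.35) = 0.8625
det(I−A) = Σ_j (I−A)_1j·C_1j = (1.00)(0.6200) + (-0.25)(0.2450) + (-0.05)(0.1050) = 0.5535
adj(I−A) = Cᵀ =
  [ 0.6200   0.1900   0.0850]
  [ 0.2450   0.7000   0.1675]
  [ 0.1050   0.3000   0.8625]
(I − A)⁻¹ = adj(I−A) / det(I−A) ≈
  [   1.1201     0.3433     0.1536]
  [   0.4426     1.2647     0.3026]
  [   0.1897     0.5420     1.5583]
x = (I − A)⁻¹ d = adj(I−A)·d / det(I−A), with det(I−A) = 0.5535:
  x_1 = (0.6200·240 + 0.1900·170 + 0.0850·420) / 0.5535 = 216.80 / 0.5535 ≈ 391.689
  x_2 = (0.2450·240 + 0.7000·170 + 0.1675·420) / 0.5535 = 248.15 / 0.5535 ≈ 448.329
  x_3 = (0.1050·240 + 0.3000·170 + 0.8625·420) / 0.5535 = 438.45 / 0.5535 ≈ 792.141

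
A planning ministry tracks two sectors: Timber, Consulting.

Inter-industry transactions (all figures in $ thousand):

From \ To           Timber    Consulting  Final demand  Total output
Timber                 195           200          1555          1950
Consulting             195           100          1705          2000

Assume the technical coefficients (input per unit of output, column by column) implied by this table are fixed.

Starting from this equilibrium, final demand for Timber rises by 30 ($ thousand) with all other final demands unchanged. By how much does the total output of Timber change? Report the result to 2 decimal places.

Δx_T = 33.73

Technical coefficients a_ij = z_ij / X_j:
  a_TT = 195/1950 = 0.10, a_CT = 195/1950 = 0.10
  a_TC = 200/2000 = 0.10, a_CC = 100/2000 = 0.05
I − A =
  [   0.90    -0.10]
  [  -0.10     0.95]
det(I−A) = (0.90)(0.95) − (-0.10)(-0.10) = 0.8450
adj(I−A) = [[0.95, 0.10], [0.10, 0.90]]
(I − A)⁻¹ = adj(I−A) / det(I−A) ≈
  [   1.1243     0.1183]
  [   0.1183     1.0651]
Δx = (I − A)⁻¹ Δd with Δd having +30 in the Timber component and 0 elsewhere.
So Δx_T = L_TT · (+30), where L_TT = adj(I−A)_TT / det(I−A) = 0.95 / 0.8450.
Δx_T = 0.95 × (+30) / 0.8450 = 28.50 / 0.8450 ≈ 33.73.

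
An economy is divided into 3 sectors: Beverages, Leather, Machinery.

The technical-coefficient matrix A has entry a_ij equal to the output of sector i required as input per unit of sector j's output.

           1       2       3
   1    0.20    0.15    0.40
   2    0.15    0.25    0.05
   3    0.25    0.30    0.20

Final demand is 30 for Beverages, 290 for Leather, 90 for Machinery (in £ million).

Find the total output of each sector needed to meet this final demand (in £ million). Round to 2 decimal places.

I − A =
  [   0.80    -0.15    -0.40]
  [  -0.15     0.75    -0.05]
  [  -0.25    -0.30     0.80]
Cofactors of I−A, C_ij = (−1)^(i+j)·(minor ij) (rows/columns in the sector order above):
  C_11 = (0.75)(0.80) − (-0.05)(-0.30) = 0.5850
  C_12 = −[(-0.15)(0.80) − (-0.05)(-0.25)] = 0.1325
  C_13 = (-0.15)(-0.30) − (0.75)(-0.25) = 0.2325
  C_21 = −[(-0.15)(0.80) − (-0.40)(-0.30)] = 0.2400
  C_22 = (0.80)(0.80) − (-0.40)(-0.25) = 0.5400
  C_23 = −[(0.80)(-0.30) − (-0.15)(-0.25)] = 0.2775
  C_31 = (-0.15)(-0.05) − (-0.40)(0.75) = 0.3075
  C_32 = −[(0.80)(-0.05) − (-0.40)(-0.15)] = 0.1000
  C_33 = (0.80)(0.75) − (-0.15)(-0.15) = 0.5775
det(I−A) = Σ_j (I−A)_1j·C_1j = (0.80)(0.5850) + (-0.15)(0.1325) + (-0.40)(0.2325) = 0.355125
adj(I−A) = Cᵀ =
  [ 0.5850   0.2400   0.3075]
  [ 0.1325   0.5400   0.1000]
  [ 0.2325   0.2775   0.5775]
(I − A)⁻¹ = adj(I−A) / det(I−A) ≈
  [   1.6473     0.6758     0.8659]
  [   0.3731     1.5206     0.2816]
  [   0.6547     0.7814     1.6262]
x = (I − A)⁻¹ d = adj(I−A)·d / det(I−A), with det(I−A) = 0.355125:
  x_1 = (0.5850·30 + 0.2400·290 + 0.3075·90) / 0.355125 = 114.825 / 0.355125 ≈ 323.34
  x_2 = (0.1325·30 + 0.5400·290 + 0.1000·90) / 0.355125 = 169.575 / 0.355125 ≈ 477.51
  x_3 = (0.2325·30 + 0.2775·290 + 0.5775·90) / 0.355125 = 139.425 / 0.355125 ≈ 392.61

x_1 = 323.34, x_2 = 477.51, x_3 = 392.61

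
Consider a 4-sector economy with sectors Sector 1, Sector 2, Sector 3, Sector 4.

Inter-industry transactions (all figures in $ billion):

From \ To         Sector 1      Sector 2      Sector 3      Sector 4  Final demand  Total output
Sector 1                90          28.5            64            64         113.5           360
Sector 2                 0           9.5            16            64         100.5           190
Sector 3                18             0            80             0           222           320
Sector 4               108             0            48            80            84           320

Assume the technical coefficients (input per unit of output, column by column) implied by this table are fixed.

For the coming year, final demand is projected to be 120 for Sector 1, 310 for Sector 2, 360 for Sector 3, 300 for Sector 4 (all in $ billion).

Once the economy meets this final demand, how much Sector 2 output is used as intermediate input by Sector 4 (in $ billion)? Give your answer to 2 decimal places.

z_24 = 148.72

Technical coefficients a_ij = z_ij / X_j:
  a_11 = 90/360 = 0.25, a_21 = 0/360 = 0.00, a_31 = 18/360 = 0.05, a_41 = 108/360 = 0.30
  a_12 = 28.5/190 = 0.15, a_22 = 9.5/190 = 0.05, a_32 = 0/190 = 0.00, a_42 = 0/190 = 0.00
  a_13 = 64/320 = 0.20, a_23 = 16/320 = 0.05, a_33 = 80/320 = 0.25, a_43 = 48/320 = 0.15
  a_14 = 64/320 = 0.20, a_24 = 64/320 = 0.20, a_34 = 0/320 = 0.00, a_44 = 80/320 = 0.25
I − A =
  [   0.75    -0.15    -0.20    -0.20]
  [   0.00     0.95    -0.05    -0.20]
  [  -0.05     0.00     0.75     0.00]
  [  -0.30     0.00    -0.15     0.75]
Compute the cofactors C_ij = (−1)^(i+j)·(3×3 minor ij) of I−A; the adjugate is their transpose:
adj(I−A) = Cᵀ =
  [ 0.534375   0.084375   0.181125   0.165000]
  [ 0.048375   0.367875   0.059625   0.111000]
  [ 0.035625   0.005625   0.468375   0.011000]
  [ 0.220875   0.034875   0.166125   0.524500]
det(I−A) = Σ_j (I−A)_1j·C_1j = (0.75)(0.534375) + (-0.15)(0.048375) + (-0.20)(0.035625) + (-0.20)(0.220875) = 0.342225
(I − A)⁻¹ = adj(I−A) / det(I−A) ≈
  [   1.5615     0.2465     0.5293     0.4821]
  [   0.1414     1.0750     0.1742     0.3243]
  [   0.1041     0.0164     1.3686     0.0321]
  [   0.6454     0.1019     0.4854     1.5326]
First solve x = (I − A)⁻¹ d = adj(I−A)·d / det(I−A); in particular x_4 = (0.220875·120 + 0.034875·310 + 0.166125·360 + 0.524500·300) / 0.342225 = 254.47125 / 0.342225 ≈ 743.5788.
Intermediate flow from 2 to 4: z_24 = a_24 · x_4 = 0.20 × 254.47125 / 0.342225 = 50.89425 / 0.342225 ≈ 148.72.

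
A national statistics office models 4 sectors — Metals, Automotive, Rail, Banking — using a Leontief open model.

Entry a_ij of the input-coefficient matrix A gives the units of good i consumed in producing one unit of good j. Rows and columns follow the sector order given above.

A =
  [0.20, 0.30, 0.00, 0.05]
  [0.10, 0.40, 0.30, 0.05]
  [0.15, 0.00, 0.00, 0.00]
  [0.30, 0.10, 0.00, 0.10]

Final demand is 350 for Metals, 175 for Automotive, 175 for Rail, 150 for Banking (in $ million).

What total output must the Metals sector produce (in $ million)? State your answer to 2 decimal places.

x_M = 684.85

I − A =
  [   0.80    -0.30     0.00    -0.05]
  [  -0.10     0.60    -0.30    -0.05]
  [  -0.15     0.00     1.00     0.00]
  [  -0.30    -0.10     0.00     0.90]
Compute the cofactors C_ij = (−1)^(i+j)·(3×3 minor ij) of I−A; the adjugate is their transpose:
adj(I−A) = Cᵀ =
  [ 0.53500   0.27500   0.08250   0.04500]
  [ 0.14550   0.70500   0.21150   0.04725]
  [ 0.08025   0.04125   0.38700   0.00675]
  [ 0.19450   0.17000   0.05100   0.43650]
det(I−A) = Σ_j (I−A)_1j·C_1j = (0.80)(0.53500) + (-0.30)(0.14550) + (0.00)(0.08025) + (-0.05)(0.19450) = 0.374625
(I − A)⁻¹ = adj(I−A) / det(I−A) ≈
  [   1.4281     0.7341     0.2202     0.1201]
  [   0.3884     1.8819     0.5646     0.1261]
  [   0.2142     0.1101     1.0330     0.0180]
  [   0.5192     0.4538     0.1361     1.1652]
x = (I − A)⁻¹ d = adj(I−A)·d / det(I−A), with det(I−A) = 0.374625:
  x_M = (0.53500·350 + 0.27500·175 + 0.08250·175 + 0.04500·150) / 0.374625 = 256.5625 / 0.374625 ≈ 684.85
  x_A = (0.14550·350 + 0.70500·175 + 0.21150·175 + 0.04725·150) / 0.374625 = 218.40 / 0.374625 ≈ 582.98
  x_R = (0.08025·350 + 0.04125·175 + 0.38700·175 + 0.00675·150) / 0.374625 = 104.04375 / 0.374625 ≈ 277.73
  x_B = (0.19450·350 + 0.17000·175 + 0.05100·175 + 0.43650·150) / 0.374625 = 172.225 / 0.374625 ≈ 459.73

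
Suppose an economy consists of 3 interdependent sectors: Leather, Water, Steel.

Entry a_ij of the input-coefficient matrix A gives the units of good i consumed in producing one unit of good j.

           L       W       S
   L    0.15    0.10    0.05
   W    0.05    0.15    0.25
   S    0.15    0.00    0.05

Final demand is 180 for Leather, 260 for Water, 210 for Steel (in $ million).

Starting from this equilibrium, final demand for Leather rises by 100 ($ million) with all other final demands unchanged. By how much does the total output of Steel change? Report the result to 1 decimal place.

Δx_S = 19.0

I − A =
  [   0.85    -0.10    -0.05]
  [  -0.05     0.85    -0.25]
  [  -0.15     0.00     0.95]
Cofactors of I−A, C_ij = (−1)^(i+j)·(minor ij) (rows/columns in the sector order above):
  C_11 = (0.85)(0.95) − (-0.25)(0.00) = 0.8075
  C_12 = −[(-0.05)(0.95) − (-0.25)(-0.15)] = 0.0850
  C_13 = (-0.05)(0.00) − (0.85)(-0.15) = 0.1275
  C_21 = −[(-0.10)(0.95) − (-0.05)(0.00)] = 0.0950
  C_22 = (0.85)(0.95) − (-0.05)(-0.15) = 0.8000
  C_23 = −[(0.85)(0.00) − (-0.10)(-0.15)] = 0.0150
  C_31 = (-0.10)(-0.25) − (-0.05)(0.85) = 0.0675
  C_32 = −[(0.85)(-0.25) − (-0.05)(-0.05)] = 0.2150
  C_33 = (0.85)(0.85) − (-0.10)(-0.05) = 0.7175
det(I−A) = Σ_j (I−A)_1j·C_1j = (0.85)(0.8075) + (-0.10)(0.0850) + (-0.05)(0.1275) = 0.6715
adj(I−A) = Cᵀ =
  [ 0.8075   0.0950   0.0675]
  [ 0.0850   0.8000   0.2150]
  [ 0.1275   0.0150   0.7175]
(I − A)⁻¹ = adj(I−A) / det(I−A) ≈
  [   1.2025     0.1415     0.1005]
  [   0.1266     1.1914     0.3202]
  [   0.1899     0.0223     1.0685]
Δx = (I − A)⁻¹ Δd with Δd having +100 in the Leather component and 0 elsewhere.
So Δx_S = L_SL · (+100), where L_SL = adj(I−A)_SL / det(I−A) = 0.1275 / 0.6715.
Δx_S = 0.1275 × (+100) / 0.6715 = 12.75 / 0.6715 ≈ 19.0.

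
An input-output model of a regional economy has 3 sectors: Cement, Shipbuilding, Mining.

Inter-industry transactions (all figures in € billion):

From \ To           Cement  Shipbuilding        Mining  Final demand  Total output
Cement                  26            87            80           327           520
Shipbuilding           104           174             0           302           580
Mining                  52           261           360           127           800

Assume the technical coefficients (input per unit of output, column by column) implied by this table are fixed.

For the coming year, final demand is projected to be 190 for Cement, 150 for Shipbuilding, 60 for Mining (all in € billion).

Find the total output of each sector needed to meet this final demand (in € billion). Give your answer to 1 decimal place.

x_C = 289.5, x_S = 297.0, x_M = 404.7

Technical coefficients a_ij = z_ij / X_j:
  a_CC = 26/520 = 0.05, a_SC = 104/520 = 0.20, a_MC = 52/520 = 0.10
  a_CS = 87/580 = 0.15, a_SS = 174/580 = 0.30, a_MS = 261/580 = 0.45
  a_CM = 80/800 = 0.10, a_SM = 0/800 = 0.00, a_MM = 360/800 = 0.45
I − A =
  [   0.95    -0.15    -0.10]
  [  -0.20     0.70     0.00]
  [  -0.10    -0.45     0.55]
Cofactors of I−A, C_ij = (−1)^(i+j)·(minor ij) (rows/columns in the sector order above):
  C_11 = (0.70)(0.55) − (0.00)(-0.45) = 0.3850
  C_12 = −[(-0.20)(0.55) − (0.00)(-0.10)] = 0.1100
  C_13 = (-0.20)(-0.45) − (0.70)(-0.10) = 0.1600
  C_21 = −[(-0.15)(0.55) − (-0.10)(-0.45)] = 0.1275
  C_22 = (0.95)(0.55) − (-0.10)(-0.10) = 0.5125
  C_23 = −[(0.95)(-0.45) − (-0.15)(-0.10)] = 0.4425
  C_31 = (-0.15)(0.00) − (-0.10)(0.70) = 0.0700
  C_32 = −[(0.95)(0.00) − (-0.10)(-0.20)] = 0.0200
  C_33 = (0.95)(0.70) − (-0.15)(-0.20) = 0.6350
det(I−A) = Σ_j (I−A)_1j·C_1j = (0.95)(0.3850) + (-0.15)(0.1100) + (-0.10)(0.1600) = 0.33325
adj(I−A) = Cᵀ =
  [ 0.3850   0.1275   0.0700]
  [ 0.1100   0.5125   0.0200]
  [ 0.1600   0.4425   0.6350]
(I − A)⁻¹ = adj(I−A) / det(I−A) ≈
  [   1.1553     0.3826     0.2101]
  [   0.3301     1.5379     0.0600]
  [   0.4801     1.3278     1.9055]
x = (I − A)⁻¹ d = adj(I−A)·d / det(I−A), with det(I−A) = 0.33325:
  x_C = (0.3850·190 + 0.1275·150 + 0.0700·60) / 0.33325 = 96.475 / 0.33325 ≈ 289.5
  x_S = (0.1100·190 + 0.5125·150 + 0.0200·60) / 0.33325 = 98.975 / 0.33325 ≈ 297.0
  x_M = (0.1600·190 + 0.4425·150 + 0.6350·60) / 0.33325 = 134.875 / 0.33325 ≈ 404.7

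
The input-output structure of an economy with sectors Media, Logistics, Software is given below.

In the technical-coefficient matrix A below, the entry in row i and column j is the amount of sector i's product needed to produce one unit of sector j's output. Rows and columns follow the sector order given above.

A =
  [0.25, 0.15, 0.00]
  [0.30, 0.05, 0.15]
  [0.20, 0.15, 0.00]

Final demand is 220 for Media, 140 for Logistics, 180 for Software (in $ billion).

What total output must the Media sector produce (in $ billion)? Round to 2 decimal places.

I − A =
  [   0.75    -0.15     0.00]
  [  -0.30     0.95    -0.15]
  [  -0.20    -0.15     1.00]
Cofactors of I−A, C_ij = (−1)^(i+j)·(minor ij) (rows/columns in the sector order above):
  C_11 = (0.95)(1.00) − (-0.15)(-0.15) = 0.9275
  C_12 = −[(-0.30)(1.00) − (-0.15)(-0.20)] = 0.3300
  C_13 = (-0.30)(-0.15) − (0.95)(-0.20) = 0.2350
  C_21 = −[(-0.15)(1.00) − (0.00)(-0.15)] = 0.1500
  C_22 = (0.75)(1.00) − (0.00)(-0.20) = 0.7500
  C_23 = −[(0.75)(-0.15) − (-0.15)(-0.20)] = 0.1425
  C_31 = (-0.15)(-0.15) − (0.00)(0.95) = 0.0225
  C_32 = −[(0.75)(-0.15) − (0.00)(-0.30)] = 0.1125
  C_33 = (0.75)(0.95) − (-0.15)(-0.30) = 0.6675
det(I−A) = Σ_j (I−A)_1j·C_1j = (0.75)(0.9275) + (-0.15)(0.3300) + (0.00)(0.2350) = 0.646125
adj(I−A) = Cᵀ =
  [ 0.9275   0.1500   0.0225]
  [ 0.3300   0.7500   0.1125]
  [ 0.2350   0.1425   0.6675]
(I − A)⁻¹ = adj(I−A) / det(I−A) ≈
  [   1.4355     0.2322     0.0348]
  [   0.5107     1.1608     0.1741]
  [   0.3637     0.2205     1.0331]
x = (I − A)⁻¹ d = adj(I−A)·d / det(I−A), with det(I−A) = 0.646125:
  x_M = (0.9275·220 + 0.1500·140 + 0.0225·180) / 0.646125 = 229.10 / 0.646125 ≈ 354.58
  x_L = (0.3300·220 + 0.7500·140 + 0.1125·180) / 0.646125 = 197.85 / 0.646125 ≈ 306.21
  x_S = (0.2350·220 + 0.1425·140 + 0.6675·180) / 0.646125 = 191.80 / 0.646125 ≈ 296.85

x_M = 354.58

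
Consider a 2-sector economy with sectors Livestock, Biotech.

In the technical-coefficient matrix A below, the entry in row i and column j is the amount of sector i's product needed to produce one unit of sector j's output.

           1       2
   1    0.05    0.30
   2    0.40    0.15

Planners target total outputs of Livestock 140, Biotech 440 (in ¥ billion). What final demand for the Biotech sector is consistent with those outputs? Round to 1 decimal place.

I − A =
  [   0.95    -0.30]
  [  -0.40     0.85]
d = (I − A) x:
  d_1 = (+0.95)·140 + (-0.30)·440 = 1.0
  d_2 = (-0.40)·140 + (+0.85)·440 = 318.0

d_2 = 318.0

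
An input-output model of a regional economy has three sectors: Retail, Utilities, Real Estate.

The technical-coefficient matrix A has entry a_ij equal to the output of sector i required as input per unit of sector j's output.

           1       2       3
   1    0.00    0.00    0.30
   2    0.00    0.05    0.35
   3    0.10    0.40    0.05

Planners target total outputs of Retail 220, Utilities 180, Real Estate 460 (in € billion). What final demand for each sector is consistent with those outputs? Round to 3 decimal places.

I − A =
  [   1.00     0.00    -0.30]
  [   0.00     0.95    -0.35]
  [  -0.10    -0.40     0.95]
d = (I − A) x:
  d_1 = (+1.00)·220 + (+0.00)·180 + (-0.30)·460 = 82.000
  d_2 = (+0.00)·220 + (+0.95)·180 + (-0.35)·460 = 10.000
  d_3 = (-0.10)·220 + (-0.40)·180 + (+0.95)·460 = 343.000

d_1 = 82.000, d_2 = 10.000, d_3 = 343.000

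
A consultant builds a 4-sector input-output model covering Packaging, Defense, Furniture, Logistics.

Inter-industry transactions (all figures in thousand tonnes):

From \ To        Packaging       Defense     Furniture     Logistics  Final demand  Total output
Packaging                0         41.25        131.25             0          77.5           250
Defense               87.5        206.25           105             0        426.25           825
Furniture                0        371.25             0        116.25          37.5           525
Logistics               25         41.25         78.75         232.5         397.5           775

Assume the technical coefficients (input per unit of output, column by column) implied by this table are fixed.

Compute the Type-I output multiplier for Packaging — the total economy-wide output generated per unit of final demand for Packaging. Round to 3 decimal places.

m_P = 2.284

Technical coefficients a_ij = z_ij / X_j:
  a_PP = 0/250 = 0.00, a_DP = 87.5/250 = 0.35, a_FP = 0/250 = 0.00, a_LP = 25/250 = 0.10
  a_PD = 41.25/825 = 0.05, a_DD = 206.25/825 = 0.25, a_FD = 371.25/825 = 0.45, a_LD = 41.25/825 = 0.05
  a_PF = 131.25/525 = 0.25, a_DF = 105/525 = 0.20, a_FF = 0/525 = 0.00, a_LF = 78.75/525 = 0.15
  a_PL = 0/775 = 0.00, a_DL = 0/775 = 0.00, a_FL = 116.25/775 = 0.15, a_LL = 232.5/775 = 0.30
I − A =
  [   1.00    -0.05    -0.25     0.00]
  [  -0.35     0.75    -0.20     0.00]
  [   0.00    -0.45     1.00    -0.15]
  [  -0.10    -0.05    -0.15     0.70]
Compute the cofactors C_ij = (−1)^(i+j)·(3×3 minor ij) of I−A; the adjugate is their transpose:
adj(I−A) = Cᵀ =
  [ 0.443625   0.114500   0.138250   0.029625]
  [ 0.240125   0.673750   0.201250   0.043125]
  [ 0.124125   0.323250   0.512750   0.109875]
  [ 0.107125   0.133750   0.144000   0.603125]
det(I−A) = Σ_j (I−A)_1j·C_1j = (1.00)(0.443625) + (-0.05)(0.240125) + (-0.25)(0.124125) + (0.00)(0.107125) = 0.4005875
(I − A)⁻¹ = adj(I−A) / det(I−A) ≈
  [   1.1074     0.2858     0.3451     0.0740]
  [   0.5994     1.6819     0.5024     0.1077]
  [   0.3099     0.8069     1.2800     0.2743]
  [   0.2674     0.3339     0.3595     1.5056]
The output multiplier for sector j is the column-j sum of the Leontief inverse (I − A)⁻¹ = adj(I−A) / det(I−A).
Column P of adj(I−A): (0.443625, 0.240125, 0.124125, 0.107125); det(I−A) = 0.4005875.
m_P = (0.443625 + 0.240125 + 0.124125 + 0.107125) / 0.4005875 = 0.915 / 0.4005875 ≈ 2.284.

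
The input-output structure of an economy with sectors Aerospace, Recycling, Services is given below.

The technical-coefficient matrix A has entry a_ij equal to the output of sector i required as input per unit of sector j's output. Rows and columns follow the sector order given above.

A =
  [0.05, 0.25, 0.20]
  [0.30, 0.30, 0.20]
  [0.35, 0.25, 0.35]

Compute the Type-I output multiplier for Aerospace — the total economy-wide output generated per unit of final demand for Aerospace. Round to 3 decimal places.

m_1 = 3.890

I − A =
  [   0.95    -0.25    -0.20]
  [  -0.30     0.70    -0.20]
  [  -0.35    -0.25     0.65]
Cofactors of I−A, C_ij = (−1)^(i+j)·(minor ij) (rows/columns in the sector order above):
  C_11 = (0.70)(0.65) − (-0.20)(-0.25) = 0.4050
  C_12 = −[(-0.30)(0.65) − (-0.20)(-0.35)] = 0.2650
  C_13 = (-0.30)(-0.25) − (0.70)(-0.35) = 0.3200
  C_21 = −[(-0.25)(0.65) − (-0.20)(-0.25)] = 0.2125
  C_22 = (0.95)(0.65) − (-0.20)(-0.35) = 0.5475
  C_23 = −[(0.95)(-0.25) − (-0.25)(-0.35)] = 0.3250
  C_31 = (-0.25)(-0.20) − (-0.20)(0.70) = 0.1900
  C_32 = −[(0.95)(-0.20) − (-0.20)(-0.30)] = 0.2500
  C_33 = (0.95)(0.70) − (-0.25)(-0.30) = 0.5900
det(I−A) = Σ_j (I−A)_1j·C_1j = (0.95)(0.4050) + (-0.25)(0.2650) + (-0.20)(0.3200) = 0.2545
adj(I−A) = Cᵀ =
  [ 0.4050   0.2125   0.1900]
  [ 0.2650   0.5475   0.2500]
  [ 0.3200   0.3250   0.5900]
(I − A)⁻¹ = adj(I−A) / det(I−A) ≈
  [   1.5914     0.8350     0.7466]
  [   1.0413     2.1513     0.9823]
  [   1.2574     1.2770     2.3183]
The output multiplier for sector j is the column-j sum of the Leontief inverse (I − A)⁻¹ = adj(I−A) / det(I−A).
Column 1 of adj(I−A): (0.4050, 0.2650, 0.3200); det(I−A) = 0.2545.
m_1 = (0.4050 + 0.2650 + 0.3200) / 0.2545 = 0.99 / 0.2545 ≈ 3.890.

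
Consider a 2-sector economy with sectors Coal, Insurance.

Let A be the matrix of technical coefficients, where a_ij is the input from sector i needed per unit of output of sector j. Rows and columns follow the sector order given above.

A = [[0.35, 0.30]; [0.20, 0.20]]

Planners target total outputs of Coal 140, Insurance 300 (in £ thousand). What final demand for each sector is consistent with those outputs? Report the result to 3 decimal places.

d_C = 1.000, d_I = 212.000

I − A =
  [   0.65    -0.30]
  [  -0.20     0.80]
d = (I − A) x:
  d_C = (+0.65)·140 + (-0.30)·300 = 1.000
  d_I = (-0.20)·140 + (+0.80)·300 = 212.000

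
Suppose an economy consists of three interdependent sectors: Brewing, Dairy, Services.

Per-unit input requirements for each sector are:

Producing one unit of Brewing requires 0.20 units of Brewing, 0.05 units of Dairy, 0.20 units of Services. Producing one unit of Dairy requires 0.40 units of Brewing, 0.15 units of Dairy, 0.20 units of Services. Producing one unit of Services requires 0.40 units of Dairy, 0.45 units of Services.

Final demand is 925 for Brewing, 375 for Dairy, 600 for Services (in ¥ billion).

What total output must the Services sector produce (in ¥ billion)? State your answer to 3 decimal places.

x_S = 2443.820

I − A =
  [   0.80    -0.40     0.00]
  [  -0.05     0.85    -0.40]
  [  -0.20    -0.20     0.55]
Cofactors of I−A, C_ij = (−1)^(i+j)·(minor ij) (rows/columns in the sector order above):
  C_11 = (0.85)(0.55) − (-0.40)(-0.20) = 0.3875
  C_12 = −[(-0.05)(0.55) − (-0.40)(-0.20)] = 0.1075
  C_13 = (-0.05)(-0.20) − (0.85)(-0.20) = 0.1800
  C_21 = −[(-0.40)(0.55) − (0.00)(-0.20)] = 0.2200
  C_22 = (0.80)(0.55) − (0.00)(-0.20) = 0.4400
  C_23 = −[(0.80)(-0.20) − (-0.40)(-0.20)] = 0.2400
  C_31 = (-0.40)(-0.40) − (0.00)(0.85) = 0.1600
  C_32 = −[(0.80)(-0.40) − (0.00)(-0.05)] = 0.3200
  C_33 = (0.80)(0.85) − (-0.40)(-0.05) = 0.6600
det(I−A) = Σ_j (I−A)_1j·C_1j = (0.80)(0.3875) + (-0.40)(0.1075) + (0.00)(0.1800) = 0.2670
adj(I−A) = Cᵀ =
  [ 0.3875   0.2200   0.1600]
  [ 0.1075   0.4400   0.3200]
  [ 0.1800   0.2400   0.6600]
(I − A)⁻¹ = adj(I−A) / det(I−A) ≈
  [   1.4513     0.8240     0.5993]
  [   0.4026     1.6479     1.1985]
  [   0.6742     0.8989     2.4719]
x = (I − A)⁻¹ d = adj(I−A)·d / det(I−A), with det(I−A) = 0.2670:
  x_B = (0.3875·925 + 0.2200·375 + 0.1600·600) / 0.2670 = 536.9375 / 0.2670 ≈ 2011.002
  x_D = (0.1075·925 + 0.4400·375 + 0.3200·600) / 0.2670 = 456.4375 / 0.2670 ≈ 1709.504
  x_S = (0.1800·925 + 0.2400·375 + 0.6600·600) / 0.2670 = 652.50 / 0.2670 ≈ 2443.820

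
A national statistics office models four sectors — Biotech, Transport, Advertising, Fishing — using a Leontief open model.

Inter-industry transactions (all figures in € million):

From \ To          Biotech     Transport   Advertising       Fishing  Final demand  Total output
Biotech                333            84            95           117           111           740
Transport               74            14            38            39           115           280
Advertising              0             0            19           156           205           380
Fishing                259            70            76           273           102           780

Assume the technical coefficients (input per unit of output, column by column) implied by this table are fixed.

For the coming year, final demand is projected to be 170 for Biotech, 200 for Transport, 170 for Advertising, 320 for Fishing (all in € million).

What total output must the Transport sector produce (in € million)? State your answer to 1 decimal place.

x_2 = 462.1

Technical coefficients a_ij = z_ij / X_j:
  a_11 = 333/740 = 0.45, a_21 = 74/740 = 0.10, a_31 = 0/740 = 0.00, a_41 = 259/740 = 0.35
  a_12 = 84/280 = 0.30, a_22 = 14/280 = 0.05, a_32 = 0/280 = 0.00, a_42 = 70/280 = 0.25
  a_13 = 95/380 = 0.25, a_23 = 38/380 = 0.10, a_33 = 19/380 = 0.05, a_43 = 76/380 = 0.20
  a_14 = 117/780 = 0.15, a_24 = 39/780 = 0.05, a_34 = 156/780 = 0.20, a_44 = 273/780 = 0.35
I − A =
  [   0.55    -0.30    -0.25    -0.15]
  [  -0.10     0.95    -0.10    -0.05]
  [   0.00     0.00     0.95    -0.20]
  [  -0.35    -0.25    -0.20     0.65]
Compute the cofactors C_ij = (−1)^(i+j)·(3×3 minor ij) of I−A; the adjugate is their transpose:
adj(I−A) = Cᵀ =
  [ 0.531750   0.221375   0.206000   0.203125]
  [ 0.081375   0.250250   0.059625   0.056375]
  [ 0.071500   0.048500   0.254375   0.098500]
  [ 0.339625   0.230375   0.212125   0.467875]
det(I−A) = Σ_j (I−A)_1j·C_1j = (0.55)(0.531750) + (-0.30)(0.081375) + (-0.25)(0.071500) + (-0.15)(0.339625) = 0.19923125
(I − A)⁻¹ = adj(I−A) / det(I−A) ≈
  [   2.6690     1.1111     1.0340     1.0195]
  [   0.4084     1.2561     0.2993     0.2830]
  [   0.3589     0.2434     1.2768     0.4944]
  [   1.7047     1.1563     1.0647     2.3484]
x = (I − A)⁻¹ d = adj(I−A)·d / det(I−A), with det(I−A) = 0.19923125:
  x_1 = (0.531750·170 + 0.221375·200 + 0.206000·170 + 0.203125·320) / 0.19923125 = 234.6925 / 0.19923125 ≈ 1178.0
  x_2 = (0.081375·170 + 0.250250·200 + 0.059625·170 + 0.056375·320) / 0.19923125 = 92.06 / 0.19923125 ≈ 462.1
  x_3 = (0.071500·170 + 0.048500·200 + 0.254375·170 + 0.098500·320) / 0.19923125 = 96.61875 / 0.19923125 ≈ 485.0
  x_4 = (0.339625·170 + 0.230375·200 + 0.212125·170 + 0.467875·320) / 0.19923125 = 289.5925 / 0.19923125 ≈ 1453.5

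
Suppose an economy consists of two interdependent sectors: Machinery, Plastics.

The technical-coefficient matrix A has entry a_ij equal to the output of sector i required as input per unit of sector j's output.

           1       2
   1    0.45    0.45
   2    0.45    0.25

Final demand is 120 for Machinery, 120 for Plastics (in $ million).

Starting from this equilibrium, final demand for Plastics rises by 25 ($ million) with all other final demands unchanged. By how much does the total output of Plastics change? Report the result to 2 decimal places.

I − A =
  [   0.55    -0.45]
  [  -0.45     0.75]
det(I−A) = (0.55)(0.75) − (-0.45)(-0.45) = 0.2100
adj(I−A) = [[0.75, 0.45], [0.45, 0.55]]
(I − A)⁻¹ = adj(I−A) / det(I−A) ≈
  [   3.5714     2.1429]
  [   2.1429     2.6190]
Δx = (I − A)⁻¹ Δd with Δd having +25 in the Plastics component and 0 elsewhere.
So Δx_2 = L_22 · (+25), where L_22 = adj(I−A)_22 / det(I−A) = 0.55 / 0.2100.
Δx_2 = 0.55 × (+25) / 0.2100 = 13.75 / 0.2100 ≈ 65.48.

Δx_2 = 65.48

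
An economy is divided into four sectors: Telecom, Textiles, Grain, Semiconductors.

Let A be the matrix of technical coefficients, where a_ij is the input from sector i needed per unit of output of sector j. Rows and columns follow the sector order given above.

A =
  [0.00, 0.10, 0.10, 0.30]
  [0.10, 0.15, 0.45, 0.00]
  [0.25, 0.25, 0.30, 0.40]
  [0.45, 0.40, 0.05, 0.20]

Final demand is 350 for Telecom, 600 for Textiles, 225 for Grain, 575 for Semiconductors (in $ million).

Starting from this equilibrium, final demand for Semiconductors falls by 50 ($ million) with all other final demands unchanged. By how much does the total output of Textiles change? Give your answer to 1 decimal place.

I − A =
  [   1.00    -0.10    -0.10    -0.30]
  [  -0.10     0.85    -0.45     0.00]
  [  -0.25    -0.25     0.70    -0.40]
  [  -0.45    -0.40    -0.05     0.80]
Compute the cofactors C_ij = (−1)^(i+j)·(3×3 minor ij) of I−A; the adjugate is their transpose:
adj(I−A) = Cᵀ =
  [ 0.29700   0.17775   0.17075   0.19675]
  [ 0.22500   0.40375   0.30875   0.23875]
  [ 0.35900   0.39425   0.54525   0.40725]
  [ 0.30200   0.32650   0.28450   0.44050]
det(I−A) = Σ_j (I−A)_1j·C_1j = (1.00)(0.29700) + (-0.10)(0.22500) + (-0.10)(0.35900) + (-0.30)(0.30200) = 0.1480
(I − A)⁻¹ = adj(I−A) / det(I−A) ≈
  [   2.0068     1.2010     1.1537     1.3294]
  [   1.5203     2.7280     2.0861     1.6132]
  [   2.4257     2.6639     3.6841     2.7517]
  [   2.0405     2.2061     1.9223     2.9764]
Δx = (I − A)⁻¹ Δd with Δd having -50 in the Semiconductors component and 0 elsewhere.
So Δx_2 = L_24 · (-50), where L_24 = adj(I−A)_24 / det(I−A) = 0.23875 / 0.1480.
Δx_2 = 0.23875 × (-50) / 0.1480 = -11.9375 / 0.1480 ≈ -80.7.

Δx_2 = -80.7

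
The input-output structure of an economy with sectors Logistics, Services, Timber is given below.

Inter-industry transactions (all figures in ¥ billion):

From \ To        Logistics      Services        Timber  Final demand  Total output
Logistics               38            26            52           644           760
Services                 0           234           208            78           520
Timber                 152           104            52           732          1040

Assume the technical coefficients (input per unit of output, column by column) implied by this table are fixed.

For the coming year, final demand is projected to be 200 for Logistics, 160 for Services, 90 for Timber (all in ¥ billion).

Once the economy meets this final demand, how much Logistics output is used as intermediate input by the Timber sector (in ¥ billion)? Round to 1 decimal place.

Technical coefficients a_ij = z_ij / X_j:
  a_LL = 38/760 = 0.05, a_SL = 0/760 = 0.00, a_TL = 152/760 = 0.20
  a_LS = 26/520 = 0.05, a_SS = 234/520 = 0.45, a_TS = 104/520 = 0.20
  a_LT = 52/1040 = 0.05, a_ST = 208/1040 = 0.20, a_TT = 52/1040 = 0.05
I − A =
  [   0.95    -0.05    -0.05]
  [   0.00     0.55    -0.20]
  [  -0.20    -0.20     0.95]
Cofactors of I−A, C_ij = (−1)^(i+j)·(minor ij) (rows/columns in the sector order above):
  C_11 = (0.55)(0.95) − (-0.20)(-0.20) = 0.4825
  C_12 = −[(0.00)(0.95) − (-0.20)(-0.20)] = 0.0400
  C_13 = (0.00)(-0.20) − (0.55)(-0.20) = 0.1100
  C_21 = −[(-0.05)(0.95) − (-0.05)(-0.20)] = 0.0575
  C_22 = (0.95)(0.95) − (-0.05)(-0.20) = 0.8925
  C_23 = −[(0.95)(-0.20) − (-0.05)(-0.20)] = 0.2000
  C_31 = (-0.05)(-0.20) − (-0.05)(0.55) = 0.0375
  C_32 = −[(0.95)(-0.20) − (-0.05)(0.00)] = 0.1900
  C_33 = (0.95)(0.55) − (-0.05)(0.00) = 0.5225
det(I−A) = Σ_j (I−A)_1j·C_1j = (0.95)(0.4825) + (-0.05)(0.0400) + (-0.05)(0.1100) = 0.450875
adj(I−A) = Cᵀ =
  [ 0.4825   0.0575   0.0375]
  [ 0.0400   0.8925   0.1900]
  [ 0.1100   0.2000   0.5225]
(I − A)⁻¹ = adj(I−A) / det(I−A) ≈
  [   1.0701     0.1275     0.0832]
  [   0.0887     1.9795     0.4214]
  [   0.2440     0.4436     1.1589]
First solve x = (I − A)⁻¹ d = adj(I−A)·d / det(I−A); in particular x_T = (0.1100·200 + 0.2000·160 + 0.5225·90) / 0.450875 = 101.025 / 0.450875 ≈ 224.064.
Intermediate flow from L to T: z_LT = a_LT · x_T = 0.05 × 101.025 / 0.450875 = 5.05125 / 0.450875 ≈ 11.2.

z_LT = 11.2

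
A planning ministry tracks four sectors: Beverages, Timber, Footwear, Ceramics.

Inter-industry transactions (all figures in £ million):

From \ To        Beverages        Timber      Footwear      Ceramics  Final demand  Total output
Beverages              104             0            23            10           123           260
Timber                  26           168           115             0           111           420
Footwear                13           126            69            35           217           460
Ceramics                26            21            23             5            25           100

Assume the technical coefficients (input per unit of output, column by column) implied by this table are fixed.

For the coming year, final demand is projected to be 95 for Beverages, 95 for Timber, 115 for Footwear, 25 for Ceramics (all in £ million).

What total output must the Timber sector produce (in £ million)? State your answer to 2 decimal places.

x_2 = 311.33

Technical coefficients a_ij = z_ij / X_j:
  a_11 = 104/260 = 0.40, a_21 = 26/260 = 0.10, a_31 = 13/260 = 0.05, a_41 = 26/260 = 0.10
  a_12 = 0/420 = 0.00, a_22 = 168/420 = 0.40, a_32 = 126/420 = 0.30, a_42 = 21/420 = 0.05
  a_13 = 23/460 = 0.05, a_23 = 115/460 = 0.25, a_33 = 69/460 = 0.15, a_43 = 23/460 = 0.05
  a_14 = 10/100 = 0.10, a_24 = 0/100 = 0.00, a_34 = 35/100 = 0.35, a_44 = 5/100 = 0.05
I − A =
  [   0.60     0.00    -0.05    -0.10]
  [  -0.10     0.60    -0.25     0.00]
  [  -0.05    -0.30     0.85    -0.35]
  [  -0.10    -0.05    -0.05     0.95]
Compute the cofactors C_ij = (−1)^(i+j)·(3×3 minor ij) of I−A; the adjugate is their transpose:
adj(I−A) = Cᵀ =
  [ 0.398375   0.020875   0.032750   0.054000]
  [ 0.099625   0.461125   0.145250   0.064000]
  [ 0.079750   0.178750   0.335500   0.132000]
  [ 0.051375   0.035875   0.028750   0.258000]
det(I−A) = Σ_j (I−A)_1j·C_1j = (0.60)(0.398375) + (0.00)(0.099625) + (-0.05)(0.079750) + (-0.10)(0.051375) = 0.2299
(I − A)⁻¹ = adj(I−A) / det(I−A) ≈
  [   1.7328     0.0908     0.1425     0.2349]
  [   0.4333     2.0058     0.6318     0.2784]
  [   0.3469     0.7775     1.4593     0.5742]
  [   0.2235     0.1560     0.1251     1.1222]
x = (I − A)⁻¹ d = adj(I−A)·d / det(I−A), with det(I−A) = 0.2299:
  x_1 = (0.398375·95 + 0.020875·95 + 0.032750·115 + 0.054000·25) / 0.2299 = 44.945 / 0.2299 ≈ 195.50
  x_2 = (0.099625·95 + 0.461125·95 + 0.145250·115 + 0.064000·25) / 0.2299 = 71.575 / 0.2299 ≈ 311.33
  x_3 = (0.079750·95 + 0.178750·95 + 0.335500·115 + 0.132000·25) / 0.2299 = 66.44 / 0.2299 ≈ 289.00
  x_4 = (0.051375·95 + 0.035875·95 + 0.028750·115 + 0.258000·25) / 0.2299 = 18.045 / 0.2299 ≈ 78.49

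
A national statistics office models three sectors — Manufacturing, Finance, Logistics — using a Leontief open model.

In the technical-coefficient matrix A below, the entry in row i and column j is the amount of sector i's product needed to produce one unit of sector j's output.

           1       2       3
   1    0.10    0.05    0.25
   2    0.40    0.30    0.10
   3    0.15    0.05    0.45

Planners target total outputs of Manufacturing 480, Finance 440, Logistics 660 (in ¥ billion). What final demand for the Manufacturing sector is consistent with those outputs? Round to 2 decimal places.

d_1 = 245.00

I − A =
  [   0.90    -0.05    -0.25]
  [  -0.40     0.70    -0.10]
  [  -0.15    -0.05     0.55]
d = (I − A) x:
  d_1 = (+0.90)·480 + (-0.05)·440 + (-0.25)·660 = 245.00
  d_2 = (-0.40)·480 + (+0.70)·440 + (-0.10)·660 = 50.00
  d_3 = (-0.15)·480 + (-0.05)·440 + (+0.55)·660 = 269.00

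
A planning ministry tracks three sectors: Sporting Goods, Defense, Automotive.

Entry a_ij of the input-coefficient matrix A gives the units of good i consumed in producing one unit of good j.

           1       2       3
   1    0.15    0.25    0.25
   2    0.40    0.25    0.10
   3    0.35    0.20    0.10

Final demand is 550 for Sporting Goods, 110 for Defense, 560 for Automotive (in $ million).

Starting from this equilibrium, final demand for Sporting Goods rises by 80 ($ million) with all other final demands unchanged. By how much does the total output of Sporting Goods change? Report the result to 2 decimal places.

Δx_1 = 140.72

I − A =
  [   0.85    -0.25    -0.25]
  [  -0.40     0.75    -0.10]
  [  -0.35    -0.20     0.90]
Cofactors of I−A, C_ij = (−1)^(i+j)·(minor ij) (rows/columns in the sector order above):
  C_11 = (0.75)(0.90) − (-0.10)(-0.20) = 0.6550
  C_12 = −[(-0.40)(0.90) − (-0.10)(-0.35)] = 0.3950
  C_13 = (-0.40)(-0.20) − (0.75)(-0.35) = 0.3425
  C_21 = −[(-0.25)(0.90) − (-0.25)(-0.20)] = 0.2750
  C_22 = (0.85)(0.90) − (-0.25)(-0.35) = 0.6775
  C_23 = −[(0.85)(-0.20) − (-0.25)(-0.35)] = 0.2575
  C_31 = (-0.25)(-0.10) − (-0.25)(0.75) = 0.2125
  C_32 = −[(0.85)(-0.10) − (-0.25)(-0.40)] = 0.1850
  C_33 = (0.85)(0.75) − (-0.25)(-0.40) = 0.5375
det(I−A) = Σ_j (I−A)_1j·C_1j = (0.85)(0.6550) + (-0.25)(0.3950) + (-0.25)(0.3425) = 0.372375
adj(I−A) = Cᵀ =
  [ 0.6550   0.2750   0.2125]
  [ 0.3950   0.6775   0.1850]
  [ 0.3425   0.2575   0.5375]
(I − A)⁻¹ = adj(I−A) / det(I−A) ≈
  [   1.7590     0.7385     0.5707]
  [   1.0608     1.8194     0.4968]
  [   0.9198     0.6915     1.4434]
Δx = (I − A)⁻¹ Δd with Δd having +80 in the Sporting Goods component and 0 elsewhere.
So Δx_1 = L_11 · (+80), where L_11 = adj(I−A)_11 / det(I−A) = 0.6550 / 0.372375.
Δx_1 = 0.6550 × (+80) / 0.372375 = 52.40 / 0.372375 ≈ 140.72.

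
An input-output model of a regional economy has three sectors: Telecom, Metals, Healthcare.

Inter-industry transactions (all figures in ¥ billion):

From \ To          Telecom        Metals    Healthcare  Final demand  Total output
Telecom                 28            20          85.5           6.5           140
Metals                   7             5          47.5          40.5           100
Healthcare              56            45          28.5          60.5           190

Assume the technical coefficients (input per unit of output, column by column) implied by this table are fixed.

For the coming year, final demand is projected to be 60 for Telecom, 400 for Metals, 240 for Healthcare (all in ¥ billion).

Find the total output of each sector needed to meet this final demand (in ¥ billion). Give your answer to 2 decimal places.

Technical coefficients a_ij = z_ij / X_j:
  a_11 = 28/140 = 0.20, a_21 = 7/140 = 0.05, a_31 = 56/140 = 0.40
  a_12 = 20/100 = 0.20, a_22 = 5/100 = 0.05, a_32 = 45/100 = 0.45
  a_13 = 85.5/190 = 0.45, a_23 = 47.5/190 = 0.25, a_33 = 28.5/190 = 0.15
I − A =
  [   0.80    -0.20    -0.45]
  [  -0.05     0.95    -0.25]
  [  -0.40    -0.45     0.85]
Cofactors of I−A, C_ij = (−1)^(i+j)·(minor ij) (rows/columns in the sector order above):
  C_11 = (0.95)(0.85) − (-0.25)(-0.45) = 0.6950
  C_12 = −[(-0.05)(0.85) − (-0.25)(-0.40)] = 0.1425
  C_13 = (-0.05)(-0.45) − (0.95)(-0.40) = 0.4025
  C_21 = −[(-0.20)(0.85) − (-0.45)(-0.45)] = 0.3725
  C_22 = (0.80)(0.85) − (-0.45)(-0.40) = 0.5000
  C_23 = −[(0.80)(-0.45) − (-0.20)(-0.40)] = 0.4400
  C_31 = (-0.20)(-0.25) − (-0.45)(0.95) = 0.4775
  C_32 = −[(0.80)(-0.25) − (-0.45)(-0.05)] = 0.2225
  C_33 = (0.80)(0.95) − (-0.20)(-0.05) = 0.7500
det(I−A) = Σ_j (I−A)_1j·C_1j = (0.80)(0.6950) + (-0.20)(0.1425) + (-0.45)(0.4025) = 0.346375
adj(I−A) = Cᵀ =
  [ 0.6950   0.3725   0.4775]
  [ 0.1425   0.5000   0.2225]
  [ 0.4025   0.4400   0.7500]
(I − A)⁻¹ = adj(I−A) / det(I−A) ≈
  [   2.0065     1.0754     1.3786]
  [   0.4114     1.4435     0.6424]
  [   1.1620     1.2703     2.1653]
x = (I − A)⁻¹ d = adj(I−A)·d / det(I−A), with det(I−A) = 0.346375:
  x_1 = (0.6950·60 + 0.3725·400 + 0.4775·240) / 0.346375 = 305.30 / 0.346375 ≈ 881.41
  x_2 = (0.1425·60 + 0.5000·400 + 0.2225·240) / 0.346375 = 261.95 / 0.346375 ≈ 756.26
  x_3 = (0.4025·60 + 0.4400·400 + 0.7500·240) / 0.346375 = 380.15 / 0.346375 ≈ 1097.51

x_1 = 881.41, x_2 = 756.26, x_3 = 1097.51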